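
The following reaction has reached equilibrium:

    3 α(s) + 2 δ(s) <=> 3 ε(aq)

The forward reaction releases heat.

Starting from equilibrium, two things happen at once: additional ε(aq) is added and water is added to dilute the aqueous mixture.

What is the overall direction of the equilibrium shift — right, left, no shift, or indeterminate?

Adding ε (aq), a product, drives the reaction to the left.
Dilution lowers every aqueous concentration by the same factor. Δn_aq = 3 − 0 = +3, so the system shifts toward the side with more dissolved moles — to the right.
The individual effects push in opposite directions; without quantitative information the net direction cannot be determined.

cannot be determined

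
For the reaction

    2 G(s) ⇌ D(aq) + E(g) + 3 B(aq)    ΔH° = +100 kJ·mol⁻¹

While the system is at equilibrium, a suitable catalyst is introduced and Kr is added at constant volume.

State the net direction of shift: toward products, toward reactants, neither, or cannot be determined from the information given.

A catalyst speeds both forward and reverse rates equally; it changes neither Q nor K — no shift from this change.
At constant volume, adding an inert gas leaves every reacting species' partial pressure unchanged, so Q is unchanged — no shift from this change.
None of the changes alters Q relative to K, so there is no net shift.

no shift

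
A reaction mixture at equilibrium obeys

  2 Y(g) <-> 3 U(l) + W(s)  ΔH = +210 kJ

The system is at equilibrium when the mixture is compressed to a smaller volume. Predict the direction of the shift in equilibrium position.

Gas moles: reactants 2, products 0 (Δn_gas = -2). Compression shifts the system toward the side with fewer moles of gas — to the right.

right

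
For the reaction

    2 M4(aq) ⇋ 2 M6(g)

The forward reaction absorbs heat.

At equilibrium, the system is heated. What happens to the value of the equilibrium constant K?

increases

K depends on temperature via the van 't Hoff relation. The forward reaction is endothermic, so raising T increases K.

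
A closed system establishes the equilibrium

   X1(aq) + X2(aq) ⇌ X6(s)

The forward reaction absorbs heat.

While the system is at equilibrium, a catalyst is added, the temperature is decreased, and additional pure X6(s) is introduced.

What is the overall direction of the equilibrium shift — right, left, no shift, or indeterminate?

left

A catalyst speeds both forward and reverse rates equally; it changes neither Q nor K — no shift from this change.
The forward reaction is endothermic. Lowering T favours the exothermic direction — shift to the left.
X6 is a pure solid; its activity is 1 regardless of amount, so Q is unaffected — no shift from this change.
Only the nonzero effect(s) matter; the net shift is to the left.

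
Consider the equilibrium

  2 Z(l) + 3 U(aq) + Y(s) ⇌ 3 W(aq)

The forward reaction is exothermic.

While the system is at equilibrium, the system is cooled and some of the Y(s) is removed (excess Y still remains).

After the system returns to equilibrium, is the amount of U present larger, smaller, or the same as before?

The forward reaction is exothermic. Lowering T favours the exothermic direction — shift to the right.
Y is a pure solid; its activity is 1 regardless of amount, so Q is unaffected — no shift from this change.
The net shift is to the right. U is a reactant, so its amount decreases.

decreases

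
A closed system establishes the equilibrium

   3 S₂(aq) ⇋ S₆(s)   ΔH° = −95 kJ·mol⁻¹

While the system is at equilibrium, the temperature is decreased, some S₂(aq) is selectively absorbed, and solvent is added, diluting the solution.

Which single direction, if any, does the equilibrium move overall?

The forward reaction is exothermic. Lowering T favours the exothermic direction — shift to the right.
Removing S₂ (aq), a reactant, drives the reaction to the left.
Dilution lowers every aqueous concentration by the same factor. Δn_aq = 0 − 3 = -3, so the system shifts toward the side with more dissolved moles — to the left.
The individual effects push in opposite directions; without quantitative information the net direction cannot be determined.

cannot be determined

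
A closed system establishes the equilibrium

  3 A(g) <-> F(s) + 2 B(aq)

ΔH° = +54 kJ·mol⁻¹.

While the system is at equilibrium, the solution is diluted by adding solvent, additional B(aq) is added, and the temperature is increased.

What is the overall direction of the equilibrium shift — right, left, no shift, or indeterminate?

cannot be determined

Dilution lowers every aqueous concentration by the same factor. Δn_aq = 2 − 0 = +2, so the system shifts toward the side with more dissolved moles — to the right.
Adding B (aq), a product, drives the reaction to the left.
The forward reaction is endothermic. Raising T favours the endothermic direction — shift to the right.
The individual effects push in opposite directions; without quantitative information the net direction cannot be determined.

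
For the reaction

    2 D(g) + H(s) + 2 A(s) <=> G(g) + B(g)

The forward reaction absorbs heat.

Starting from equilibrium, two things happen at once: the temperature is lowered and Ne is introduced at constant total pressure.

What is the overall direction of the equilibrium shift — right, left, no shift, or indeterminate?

The forward reaction is endothermic. Lowering T favours the exothermic direction — shift to the left.
Adding inert gas at constant total pressure expands the volume, scaling every reacting partial pressure by the same factor. Δn_gas = 2 − 2 = 0, so Q is unchanged — no shift.
Only the nonzero effect(s) matter; the net shift is to the left.

left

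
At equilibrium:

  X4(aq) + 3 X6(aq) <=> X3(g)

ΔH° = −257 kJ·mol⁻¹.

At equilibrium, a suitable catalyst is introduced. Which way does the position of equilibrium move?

A catalyst speeds both forward and reverse rates equally; it changes neither Q nor K — no shift from this change.

no shift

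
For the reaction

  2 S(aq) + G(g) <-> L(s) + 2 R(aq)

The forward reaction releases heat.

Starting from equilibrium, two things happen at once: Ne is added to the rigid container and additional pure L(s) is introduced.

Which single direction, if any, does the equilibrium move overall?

At constant volume, adding an inert gas leaves every reacting species' partial pressure unchanged, so Q is unchanged — no shift from this change.
L is a pure solid; its activity is 1 regardless of amount, so Q is unaffected — no shift from this change.
None of the changes alters Q relative to K, so there is no net shift.

no shift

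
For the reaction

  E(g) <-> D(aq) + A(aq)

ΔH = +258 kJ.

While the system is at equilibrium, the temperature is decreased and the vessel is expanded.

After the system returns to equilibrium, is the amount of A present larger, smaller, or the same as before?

The forward reaction is endothermic. Lowering T favours the exothermic direction — shift to the left.
Gas moles: reactants 1, products 0 (Δn_gas = -1). Expansion shifts the system toward the side with more moles of gas — to the left.
The net shift is to the left. A is a product, so its amount decreases.

decreases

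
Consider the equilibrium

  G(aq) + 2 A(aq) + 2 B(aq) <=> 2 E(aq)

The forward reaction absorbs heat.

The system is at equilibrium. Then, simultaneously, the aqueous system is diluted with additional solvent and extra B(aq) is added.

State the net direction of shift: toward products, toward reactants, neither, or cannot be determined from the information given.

cannot be determined

Dilution lowers every aqueous concentration by the same factor. Δn_aq = 2 − 5 = -3, so the system shifts toward the side with more dissolved moles — to the left.
Adding B (aq), a reactant, drives the reaction to the right.
The individual effects push in opposite directions; without quantitative information the net direction cannot be determined.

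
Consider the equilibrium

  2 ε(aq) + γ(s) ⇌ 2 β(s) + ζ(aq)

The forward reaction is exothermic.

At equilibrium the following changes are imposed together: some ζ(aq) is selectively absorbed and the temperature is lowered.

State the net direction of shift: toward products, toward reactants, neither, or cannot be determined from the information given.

Removing ζ (aq), a product, drives the reaction to the right.
The forward reaction is exothermic. Lowering T favours the exothermic direction — shift to the right.
All effects act in the same direction — net shift to the right.

right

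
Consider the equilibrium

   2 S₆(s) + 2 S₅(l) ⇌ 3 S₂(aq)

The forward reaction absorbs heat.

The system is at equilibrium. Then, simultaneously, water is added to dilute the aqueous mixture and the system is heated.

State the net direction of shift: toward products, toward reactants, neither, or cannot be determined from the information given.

right

Dilution lowers every aqueous concentration by the same factor. Δn_aq = 3 − 0 = +3, so the system shifts toward the side with more dissolved moles — to the right.
The forward reaction is endothermic. Raising T favours the endothermic direction — shift to the right.
All effects act in the same direction — net shift to the right.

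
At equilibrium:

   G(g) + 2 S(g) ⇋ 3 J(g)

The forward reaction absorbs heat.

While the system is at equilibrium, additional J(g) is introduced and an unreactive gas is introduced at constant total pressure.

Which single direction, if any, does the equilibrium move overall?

Adding J (g), a product, drives the reaction to the left.
Adding inert gas at constant total pressure expands the volume, scaling every reacting partial pressure by the same factor. Δn_gas = 3 − 3 = 0, so Q is unchanged — no shift.
Only the nonzero effect(s) matter; the net shift is to the left.

left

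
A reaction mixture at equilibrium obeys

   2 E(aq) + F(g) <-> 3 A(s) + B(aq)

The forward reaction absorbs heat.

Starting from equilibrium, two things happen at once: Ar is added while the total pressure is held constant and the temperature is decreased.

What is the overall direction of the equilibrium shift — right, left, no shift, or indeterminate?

Adding inert gas at constant total pressure expands the volume and lowers every reacting partial pressure. With Δn_gas = 0 − 1 = -1, Q moves away from K toward the side with fewer gas moles, so the system shifts toward the side with more gas moles — to the left.
The forward reaction is endothermic. Lowering T favours the exothermic direction — shift to the left.
All effects act in the same direction — net shift to the left.

left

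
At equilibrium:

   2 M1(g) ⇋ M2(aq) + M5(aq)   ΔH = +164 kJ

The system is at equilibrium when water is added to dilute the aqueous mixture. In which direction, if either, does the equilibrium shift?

right

Dilution lowers every aqueous concentration by the same factor. Δn_aq = 2 − 0 = +2, so the system shifts toward the side with more dissolved moles — to the right.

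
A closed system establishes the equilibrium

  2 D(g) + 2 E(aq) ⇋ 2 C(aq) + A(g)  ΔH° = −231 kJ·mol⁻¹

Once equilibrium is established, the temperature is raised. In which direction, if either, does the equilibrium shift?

The forward reaction is exothermic. Raising T favours the endothermic direction — shift to the left.

left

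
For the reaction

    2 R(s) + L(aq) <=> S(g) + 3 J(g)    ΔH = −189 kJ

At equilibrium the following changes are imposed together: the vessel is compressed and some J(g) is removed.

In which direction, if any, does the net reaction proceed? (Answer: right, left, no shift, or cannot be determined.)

Gas moles: reactants 0, products 4 (Δn_gas = +4). Compression shifts the system toward the side with fewer moles of gas — to the left.
Removing J (g), a product, drives the reaction to the right.
The individual effects push in opposite directions; without quantitative information the net direction cannot be determined.

cannot be determined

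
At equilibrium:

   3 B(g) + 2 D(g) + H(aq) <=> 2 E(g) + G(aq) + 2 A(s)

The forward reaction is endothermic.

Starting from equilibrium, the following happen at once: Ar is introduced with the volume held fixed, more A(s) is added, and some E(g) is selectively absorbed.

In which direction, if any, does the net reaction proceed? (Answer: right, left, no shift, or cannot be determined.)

At constant volume, adding an inert gas leaves every reacting species' partial pressure unchanged, so Q is unchanged — no shift from this change.
A is a pure solid; its activity is 1 regardless of amount, so Q is unaffected — no shift from this change.
Removing E (g), a product, drives the reaction to the right.
Only the nonzero effect(s) matter; the net shift is to the right.

right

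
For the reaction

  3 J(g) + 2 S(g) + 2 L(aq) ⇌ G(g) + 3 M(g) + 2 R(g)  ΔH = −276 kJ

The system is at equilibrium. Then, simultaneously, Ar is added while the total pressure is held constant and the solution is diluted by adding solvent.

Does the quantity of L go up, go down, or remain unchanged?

cannot be determined

Adding inert gas at constant total pressure expands the volume and lowers every reacting partial pressure. With Δn_gas = 6 − 5 = +1, Q moves away from K toward the side with fewer gas moles, so the system shifts toward the side with more gas moles — to the right.
Dilution lowers every aqueous concentration by the same factor. Δn_aq = 0 − 2 = -2, so the system shifts toward the side with more dissolved moles — to the left.
The two effects oppose each other, so the net shift — and hence the change in L — cannot be determined from the given information.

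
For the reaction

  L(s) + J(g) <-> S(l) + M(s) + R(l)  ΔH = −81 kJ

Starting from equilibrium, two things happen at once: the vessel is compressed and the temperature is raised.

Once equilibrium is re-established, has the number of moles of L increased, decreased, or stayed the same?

Gas moles: reactants 1, products 0 (Δn_gas = -1). Compression shifts the system toward the side with fewer moles of gas — to the right.
The forward reaction is exothermic. Raising T favours the endothermic direction — shift to the left.
The two effects oppose each other, so the net shift — and hence the change in L — cannot be determined from the given information.

cannot be determined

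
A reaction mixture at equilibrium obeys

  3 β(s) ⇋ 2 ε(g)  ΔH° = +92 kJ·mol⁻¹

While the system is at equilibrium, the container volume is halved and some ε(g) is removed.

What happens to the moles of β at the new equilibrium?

cannot be determined

Gas moles: reactants 0, products 2 (Δn_gas = +2). Compression shifts the system toward the side with fewer moles of gas — to the left.
Removing ε (g), a product, drives the reaction to the right.
The two effects oppose each other, so the net shift — and hence the change in β — cannot be determined from the given information.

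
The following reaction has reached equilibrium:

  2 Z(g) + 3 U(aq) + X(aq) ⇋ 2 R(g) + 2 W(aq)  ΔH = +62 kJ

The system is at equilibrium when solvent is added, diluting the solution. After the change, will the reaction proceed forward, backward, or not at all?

Dilution lowers every aqueous concentration by the same factor. Δn_aq = 2 − 4 = -2, so the system shifts toward the side with more dissolved moles — to the left.

left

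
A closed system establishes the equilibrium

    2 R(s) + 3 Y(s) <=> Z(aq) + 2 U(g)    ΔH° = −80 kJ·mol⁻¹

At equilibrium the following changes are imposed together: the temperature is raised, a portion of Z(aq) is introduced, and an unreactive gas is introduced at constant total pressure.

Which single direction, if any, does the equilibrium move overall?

The forward reaction is exothermic. Raising T favours the endothermic direction — shift to the left.
Adding Z (aq), a product, drives the reaction to the left.
Adding inert gas at constant total pressure expands the volume and lowers every reacting partial pressure. With Δn_gas = 2 − 0 = +2, Q moves away from K toward the side with fewer gas moles, so the system shifts toward the side with more gas moles — to the right.
The individual effects push in opposite directions; without quantitative information the net direction cannot be determined.

cannot be determined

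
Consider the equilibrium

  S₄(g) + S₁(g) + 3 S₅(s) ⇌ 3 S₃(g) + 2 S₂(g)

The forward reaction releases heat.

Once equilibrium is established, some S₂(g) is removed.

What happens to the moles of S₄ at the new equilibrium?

decreases

Removing S₂ (g), a product, drives the reaction to the right.
The net shift is to the right. S₄ is a reactant, so its amount decreases.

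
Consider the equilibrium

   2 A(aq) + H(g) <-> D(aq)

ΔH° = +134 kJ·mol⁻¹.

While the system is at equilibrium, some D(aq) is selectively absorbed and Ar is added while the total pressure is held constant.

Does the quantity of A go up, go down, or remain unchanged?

Removing D (aq), a product, drives the reaction to the right.
Adding inert gas at constant total pressure expands the volume and lowers every reacting partial pressure. With Δn_gas = 0 − 1 = -1, Q moves away from K toward the side with fewer gas moles, so the system shifts toward the side with more gas moles — to the left.
The two effects oppose each other, so the net shift — and hence the change in A — cannot be determined from the given information.

cannot be determined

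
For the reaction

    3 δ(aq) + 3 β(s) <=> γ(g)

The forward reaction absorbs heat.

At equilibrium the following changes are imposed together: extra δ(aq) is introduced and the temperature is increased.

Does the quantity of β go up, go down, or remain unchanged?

decreases

Adding δ (aq), a reactant, drives the reaction to the right.
The forward reaction is endothermic. Raising T favours the endothermic direction — shift to the right.
The net shift is to the right. β is a reactant, so its amount decreases.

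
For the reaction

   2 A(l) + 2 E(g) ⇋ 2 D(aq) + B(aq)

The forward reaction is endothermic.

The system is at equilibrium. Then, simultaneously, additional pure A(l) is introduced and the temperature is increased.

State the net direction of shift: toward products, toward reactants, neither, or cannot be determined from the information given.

A is a pure liquid; its activity is 1 regardless of amount, so Q is unaffected — no shift from this change.
The forward reaction is endothermic. Raising T favours the endothermic direction — shift to the right.
Only the nonzero effect(s) matter; the net shift is to the right.

right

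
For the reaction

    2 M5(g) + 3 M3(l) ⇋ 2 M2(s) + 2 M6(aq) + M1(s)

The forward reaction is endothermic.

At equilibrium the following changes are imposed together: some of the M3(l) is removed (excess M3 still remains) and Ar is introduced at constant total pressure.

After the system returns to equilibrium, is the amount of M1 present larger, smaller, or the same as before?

M3 is a pure liquid; its activity is 1 regardless of amount, so Q is unaffected — no shift from this change.
Adding inert gas at constant total pressure expands the volume and lowers every reacting partial pressure. With Δn_gas = 0 − 2 = -2, Q moves away from K toward the side with fewer gas moles, so the system shifts toward the side with more gas moles — to the left.
The net shift is to the left. M1 is a product, so its amount decreases.

decreases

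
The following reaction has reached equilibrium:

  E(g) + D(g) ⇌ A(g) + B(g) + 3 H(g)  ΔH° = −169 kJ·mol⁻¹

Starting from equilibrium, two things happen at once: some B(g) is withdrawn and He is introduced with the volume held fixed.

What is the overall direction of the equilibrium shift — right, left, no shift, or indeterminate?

Removing B (g), a product, drives the reaction to the right.
At constant volume, adding an inert gas leaves every reacting species' partial pressure unchanged, so Q is unchanged — no shift from this change.
Only the nonzero effect(s) matter; the net shift is to the right.

right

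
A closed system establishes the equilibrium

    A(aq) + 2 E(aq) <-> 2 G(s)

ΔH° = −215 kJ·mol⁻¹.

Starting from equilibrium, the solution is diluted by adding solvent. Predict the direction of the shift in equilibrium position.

Dilution lowers every aqueous concentration by the same factor. Δn_aq = 0 − 3 = -3, so the system shifts toward the side with more dissolved moles — to the left.

left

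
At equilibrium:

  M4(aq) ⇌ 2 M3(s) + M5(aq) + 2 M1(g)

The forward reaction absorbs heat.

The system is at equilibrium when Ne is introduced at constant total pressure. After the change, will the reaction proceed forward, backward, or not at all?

right

Adding inert gas at constant total pressure expands the volume and lowers every reacting partial pressure. With Δn_gas = 2 − 0 = +2, Q moves away from K toward the side with fewer gas moles, so the system shifts toward the side with more gas moles — to the right.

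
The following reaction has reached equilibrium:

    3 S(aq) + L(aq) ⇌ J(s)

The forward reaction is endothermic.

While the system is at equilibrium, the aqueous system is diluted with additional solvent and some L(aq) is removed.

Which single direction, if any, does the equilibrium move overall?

Dilution lowers every aqueous concentration by the same factor. Δn_aq = 0 − 4 = -4, so the system shifts toward the side with more dissolved moles — to the left.
Removing L (aq), a reactant, drives the reaction to the left.
All effects act in the same direction — net shift to the left.

left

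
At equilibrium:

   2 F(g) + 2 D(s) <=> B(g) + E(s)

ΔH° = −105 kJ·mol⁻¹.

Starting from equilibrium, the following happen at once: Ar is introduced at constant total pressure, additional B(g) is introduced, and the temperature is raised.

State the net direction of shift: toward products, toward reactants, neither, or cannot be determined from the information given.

Adding inert gas at constant total pressure expands the volume and lowers every reacting partial pressure. With Δn_gas = 1 − 2 = -1, Q moves away from K toward the side with fewer gas moles, so the system shifts toward the side with more gas moles — to the left.
Adding B (g), a product, drives the reaction to the left.
The forward reaction is exothermic. Raising T favours the endothermic direction — shift to the left.
All effects act in the same direction — net shift to the left.

left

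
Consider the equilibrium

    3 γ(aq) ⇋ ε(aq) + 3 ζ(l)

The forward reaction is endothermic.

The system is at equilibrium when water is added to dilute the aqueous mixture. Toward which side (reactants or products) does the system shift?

Dilution lowers every aqueous concentration by the same factor. Δn_aq = 1 − 3 = -2, so the system shifts toward the side with more dissolved moles — to the left.

left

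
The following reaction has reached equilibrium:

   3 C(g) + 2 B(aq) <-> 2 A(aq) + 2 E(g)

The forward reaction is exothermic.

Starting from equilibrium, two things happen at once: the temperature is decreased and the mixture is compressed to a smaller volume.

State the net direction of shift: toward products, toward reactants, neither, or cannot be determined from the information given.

right

The forward reaction is exothermic. Lowering T favours the exothermic direction — shift to the right.
Gas moles: reactants 3, products 2 (Δn_gas = -1). Compression shifts the system toward the side with fewer moles of gas — to the right.
All effects act in the same direction — net shift to the right.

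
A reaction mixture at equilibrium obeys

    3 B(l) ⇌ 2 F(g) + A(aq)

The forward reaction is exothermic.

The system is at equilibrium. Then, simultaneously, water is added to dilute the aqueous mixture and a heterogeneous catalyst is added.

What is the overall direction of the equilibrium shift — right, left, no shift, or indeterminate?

right

Dilution lowers every aqueous concentration by the same factor. Δn_aq = 1 − 0 = +1, so the system shifts toward the side with more dissolved moles — to the right.
A catalyst speeds both forward and reverse rates equally; it changes neither Q nor K — no shift from this change.
Only the nonzero effect(s) matter; the net shift is to the right.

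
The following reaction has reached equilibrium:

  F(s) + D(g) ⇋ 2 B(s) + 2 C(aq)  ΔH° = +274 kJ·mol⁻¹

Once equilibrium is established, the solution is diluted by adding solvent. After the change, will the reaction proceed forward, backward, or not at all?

right

Dilution lowers every aqueous concentration by the same factor. Δn_aq = 2 − 0 = +2, so the system shifts toward the side with more dissolved moles — to the right.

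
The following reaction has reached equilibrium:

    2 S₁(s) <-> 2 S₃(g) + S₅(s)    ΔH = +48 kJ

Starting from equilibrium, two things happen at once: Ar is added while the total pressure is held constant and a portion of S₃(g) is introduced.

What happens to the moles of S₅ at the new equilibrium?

cannot be determined

Adding inert gas at constant total pressure expands the volume and lowers every reacting partial pressure. With Δn_gas = 2 − 0 = +2, Q moves away from K toward the side with fewer gas moles, so the system shifts toward the side with more gas moles — to the right.
Adding S₃ (g), a product, drives the reaction to the left.
The two effects oppose each other, so the net shift — and hence the change in S₅ — cannot be determined from the given information.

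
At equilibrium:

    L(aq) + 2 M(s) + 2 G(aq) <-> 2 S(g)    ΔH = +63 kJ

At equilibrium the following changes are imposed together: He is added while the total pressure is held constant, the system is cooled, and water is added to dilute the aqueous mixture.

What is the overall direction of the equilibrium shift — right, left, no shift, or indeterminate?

cannot be determined

Adding inert gas at constant total pressure expands the volume and lowers every reacting partial pressure. With Δn_gas = 2 − 0 = +2, Q moves away from K toward the side with fewer gas moles, so the system shifts toward the side with more gas moles — to the right.
The forward reaction is endothermic. Lowering T favours the exothermic direction — shift to the left.
Dilution lowers every aqueous concentration by the same factor. Δn_aq = 0 − 3 = -3, so the system shifts toward the side with more dissolved moles — to the left.
The individual effects push in opposite directions; without quantitative information the net direction cannot be determined.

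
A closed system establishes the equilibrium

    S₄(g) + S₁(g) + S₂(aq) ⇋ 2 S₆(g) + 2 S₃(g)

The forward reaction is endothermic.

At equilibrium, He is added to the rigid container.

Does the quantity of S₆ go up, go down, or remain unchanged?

At constant volume, adding an inert gas leaves every reacting species' partial pressure unchanged, so Q is unchanged — no shift from this change.
No net shift occurs, so the amount of S₆ is unchanged.

unchanged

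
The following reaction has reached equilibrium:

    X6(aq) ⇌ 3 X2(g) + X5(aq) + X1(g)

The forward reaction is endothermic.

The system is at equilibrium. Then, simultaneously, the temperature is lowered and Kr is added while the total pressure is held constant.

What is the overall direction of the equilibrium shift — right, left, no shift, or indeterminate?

The forward reaction is endothermic. Lowering T favours the exothermic direction — shift to the left.
Adding inert gas at constant total pressure expands the volume and lowers every reacting partial pressure. With Δn_gas = 4 − 0 = +4, Q moves away from K toward the side with fewer gas moles, so the system shifts toward the side with more gas moles — to the right.
The individual effects push in opposite directions; without quantitative information the net direction cannot be determined.

cannot be determined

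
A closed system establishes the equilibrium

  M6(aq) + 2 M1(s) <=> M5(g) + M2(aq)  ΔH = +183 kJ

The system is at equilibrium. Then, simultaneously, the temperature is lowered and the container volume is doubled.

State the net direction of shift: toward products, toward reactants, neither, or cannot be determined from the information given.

cannot be determined

The forward reaction is endothermic. Lowering T favours the exothermic direction — shift to the left.
Gas moles: reactants 0, products 1 (Δn_gas = +1). Expansion shifts the system toward the side with more moles of gas — to the right.
The individual effects push in opposite directions; without quantitative information the net direction cannot be determined.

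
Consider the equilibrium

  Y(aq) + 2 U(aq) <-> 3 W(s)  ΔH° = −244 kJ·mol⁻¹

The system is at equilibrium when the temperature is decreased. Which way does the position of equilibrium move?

right

The forward reaction is exothermic. Lowering T favours the exothermic direction — shift to the right.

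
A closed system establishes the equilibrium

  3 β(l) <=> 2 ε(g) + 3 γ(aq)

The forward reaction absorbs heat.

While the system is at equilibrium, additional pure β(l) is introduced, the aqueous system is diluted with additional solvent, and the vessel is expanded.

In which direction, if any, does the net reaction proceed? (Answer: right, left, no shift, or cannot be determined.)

right

β is a pure liquid; its activity is 1 regardless of amount, so Q is unaffected — no shift from this change.
Dilution lowers every aqueous concentration by the same factor. Δn_aq = 3 − 0 = +3, so the system shifts toward the side with more dissolved moles — to the right.
Gas moles: reactants 0, products 2 (Δn_gas = +2). Expansion shifts the system toward the side with more moles of gas — to the right.
Only the nonzero effect(s) matter; the net shift is to the right.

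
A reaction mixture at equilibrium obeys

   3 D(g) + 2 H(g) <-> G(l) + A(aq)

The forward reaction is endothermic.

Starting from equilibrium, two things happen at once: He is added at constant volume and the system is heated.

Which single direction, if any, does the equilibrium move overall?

right

At constant volume, adding an inert gas leaves every reacting species' partial pressure unchanged, so Q is unchanged — no shift from this change.
The forward reaction is endothermic. Raising T favours the endothermic direction — shift to the right.
Only the nonzero effect(s) matter; the net shift is to the right.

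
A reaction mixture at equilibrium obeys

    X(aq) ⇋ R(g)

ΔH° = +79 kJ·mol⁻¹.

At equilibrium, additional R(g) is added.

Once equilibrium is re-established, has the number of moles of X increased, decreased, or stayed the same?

increases

Adding R (g), a product, drives the reaction to the left.
The net shift is to the left. X is a reactant, so its amount increases.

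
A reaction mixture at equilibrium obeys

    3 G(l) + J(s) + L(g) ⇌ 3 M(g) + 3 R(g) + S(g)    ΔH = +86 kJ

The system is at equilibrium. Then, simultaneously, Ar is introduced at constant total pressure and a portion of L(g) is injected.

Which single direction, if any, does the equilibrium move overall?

right

Adding inert gas at constant total pressure expands the volume and lowers every reacting partial pressure. With Δn_gas = 7 − 1 = +6, Q moves away from K toward the side with fewer gas moles, so the system shifts toward the side with more gas moles — to the right.
Adding L (g), a reactant, drives the reaction to the right.
All effects act in the same direction — net shift to the right.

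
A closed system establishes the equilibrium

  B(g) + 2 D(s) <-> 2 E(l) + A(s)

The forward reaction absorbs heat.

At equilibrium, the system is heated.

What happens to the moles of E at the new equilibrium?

increases

The forward reaction is endothermic. Raising T favours the endothermic direction — shift to the right.
The net shift is to the right. E is a product, so its amount increases.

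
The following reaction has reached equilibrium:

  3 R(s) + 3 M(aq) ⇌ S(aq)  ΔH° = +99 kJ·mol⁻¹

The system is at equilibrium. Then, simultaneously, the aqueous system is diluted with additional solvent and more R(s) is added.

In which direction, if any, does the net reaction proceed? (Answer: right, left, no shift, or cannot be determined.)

Dilution lowers every aqueous concentration by the same factor. Δn_aq = 1 − 3 = -2, so the system shifts toward the side with more dissolved moles — to the left.
R is a pure solid; its activity is 1 regardless of amount, so Q is unaffected — no shift from this change.
Only the nonzero effect(s) matter; the net shift is to the left.

left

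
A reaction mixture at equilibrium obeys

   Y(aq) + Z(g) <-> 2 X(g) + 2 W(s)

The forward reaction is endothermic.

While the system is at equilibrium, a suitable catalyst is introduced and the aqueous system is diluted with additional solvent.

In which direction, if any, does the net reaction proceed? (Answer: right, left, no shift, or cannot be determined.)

A catalyst speeds both forward and reverse rates equally; it changes neither Q nor K — no shift from this change.
Dilution lowers every aqueous concentration by the same factor. Δn_aq = 0 − 1 = -1, so the system shifts toward the side with more dissolved moles — to the left.
Only the nonzero effect(s) matter; the net shift is to the left.

left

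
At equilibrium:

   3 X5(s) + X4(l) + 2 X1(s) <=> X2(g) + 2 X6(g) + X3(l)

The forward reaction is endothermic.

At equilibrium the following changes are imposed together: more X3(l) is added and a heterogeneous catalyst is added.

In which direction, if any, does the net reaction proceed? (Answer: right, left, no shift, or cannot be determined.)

no shift

X3 is a pure liquid; its activity is 1 regardless of amount, so Q is unaffected — no shift from this change.
A catalyst speeds both forward and reverse rates equally; it changes neither Q nor K — no shift from this change.
None of the changes alters Q relative to K, so there is no net shift.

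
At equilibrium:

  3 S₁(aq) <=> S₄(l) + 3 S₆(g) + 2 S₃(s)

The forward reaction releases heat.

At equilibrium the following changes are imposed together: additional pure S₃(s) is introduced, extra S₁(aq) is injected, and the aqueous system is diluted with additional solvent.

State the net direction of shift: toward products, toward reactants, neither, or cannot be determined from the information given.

cannot be determined

S₃ is a pure solid; its activity is 1 regardless of amount, so Q is unaffected — no shift from this change.
Adding S₁ (aq), a reactant, drives the reaction to the right.
Dilution lowers every aqueous concentration by the same factor. Δn_aq = 0 − 3 = -3, so the system shifts toward the side with more dissolved moles — to the left.
The individual effects push in opposite directions; without quantitative information the net direction cannot be determined.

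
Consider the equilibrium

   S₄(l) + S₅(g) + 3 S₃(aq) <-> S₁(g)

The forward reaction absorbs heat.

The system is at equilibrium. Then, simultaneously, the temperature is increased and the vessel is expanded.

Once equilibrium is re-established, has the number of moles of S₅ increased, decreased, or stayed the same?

decreases

The forward reaction is endothermic. Raising T favours the endothermic direction — shift to the right.
Gas moles: reactants 1, products 1. Δn_gas = 0, so a volume change leaves Q equal to K — no shift from this change.
The net shift is to the right. S₅ is a reactant, so its amount decreases.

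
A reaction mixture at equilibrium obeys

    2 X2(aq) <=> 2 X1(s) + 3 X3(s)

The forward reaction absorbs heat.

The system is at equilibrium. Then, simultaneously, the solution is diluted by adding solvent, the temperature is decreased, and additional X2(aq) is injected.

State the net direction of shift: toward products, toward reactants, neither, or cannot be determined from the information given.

cannot be determined

Dilution lowers every aqueous concentration by the same factor. Δn_aq = 0 − 2 = -2, so the system shifts toward the side with more dissolved moles — to the left.
The forward reaction is endothermic. Lowering T favours the exothermic direction — shift to the left.
Adding X2 (aq), a reactant, drives the reaction to the right.
The individual effects push in opposite directions; without quantitative information the net direction cannot be determined.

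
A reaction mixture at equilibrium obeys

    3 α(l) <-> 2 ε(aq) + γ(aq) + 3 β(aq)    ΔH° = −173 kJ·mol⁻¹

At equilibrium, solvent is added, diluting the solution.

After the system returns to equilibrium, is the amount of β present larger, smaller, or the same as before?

increases

Dilution lowers every aqueous concentration by the same factor. Δn_aq = 6 − 0 = +6, so the system shifts toward the side with more dissolved moles — to the right.
The net shift is to the right. β is a product, so its amount increases.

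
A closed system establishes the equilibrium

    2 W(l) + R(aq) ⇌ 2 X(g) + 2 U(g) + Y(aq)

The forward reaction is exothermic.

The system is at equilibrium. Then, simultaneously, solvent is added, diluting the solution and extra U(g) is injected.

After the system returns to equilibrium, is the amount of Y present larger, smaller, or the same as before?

Dilution scales every aqueous concentration by the same factor. Δn_aq = 1 − 1 = 0, so Q is unchanged — no shift.
Adding U (g), a product, drives the reaction to the left.
The net shift is to the left. Y is a product, so its amount decreases.

decreases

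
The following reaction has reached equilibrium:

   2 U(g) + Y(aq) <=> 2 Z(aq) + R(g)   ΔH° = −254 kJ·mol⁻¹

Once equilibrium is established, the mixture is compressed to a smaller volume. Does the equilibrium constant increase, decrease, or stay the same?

unchanged

The equilibrium constant depends only on temperature. This perturbation may move the position of equilibrium, but since T is unchanged, K itself is unchanged.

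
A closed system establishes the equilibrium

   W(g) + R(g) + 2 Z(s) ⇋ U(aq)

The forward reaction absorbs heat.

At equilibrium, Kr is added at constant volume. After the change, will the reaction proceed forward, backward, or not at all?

At constant volume, adding an inert gas leaves every reacting species' partial pressure unchanged, so Q is unchanged — no shift from this change.

no shift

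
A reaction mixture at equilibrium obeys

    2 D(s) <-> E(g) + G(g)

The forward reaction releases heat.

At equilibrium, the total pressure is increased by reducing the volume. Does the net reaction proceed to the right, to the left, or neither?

Gas moles: reactants 0, products 2 (Δn_gas = +2). Compression shifts the system toward the side with fewer moles of gas — to the left.

left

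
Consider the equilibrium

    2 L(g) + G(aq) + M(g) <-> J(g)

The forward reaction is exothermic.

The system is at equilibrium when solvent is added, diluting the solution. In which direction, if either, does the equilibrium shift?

left

Dilution lowers every aqueous concentration by the same factor. Δn_aq = 0 − 1 = -1, so the system shifts toward the side with more dissolved moles — to the left.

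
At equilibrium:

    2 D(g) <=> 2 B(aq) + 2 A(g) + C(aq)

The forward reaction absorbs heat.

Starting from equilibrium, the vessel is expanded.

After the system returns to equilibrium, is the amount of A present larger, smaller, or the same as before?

Gas moles: reactants 2, products 2. Δn_gas = 0, so a volume change leaves Q equal to K — no shift from this change.
No net shift occurs, so the amount of A is unchanged.

unchanged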